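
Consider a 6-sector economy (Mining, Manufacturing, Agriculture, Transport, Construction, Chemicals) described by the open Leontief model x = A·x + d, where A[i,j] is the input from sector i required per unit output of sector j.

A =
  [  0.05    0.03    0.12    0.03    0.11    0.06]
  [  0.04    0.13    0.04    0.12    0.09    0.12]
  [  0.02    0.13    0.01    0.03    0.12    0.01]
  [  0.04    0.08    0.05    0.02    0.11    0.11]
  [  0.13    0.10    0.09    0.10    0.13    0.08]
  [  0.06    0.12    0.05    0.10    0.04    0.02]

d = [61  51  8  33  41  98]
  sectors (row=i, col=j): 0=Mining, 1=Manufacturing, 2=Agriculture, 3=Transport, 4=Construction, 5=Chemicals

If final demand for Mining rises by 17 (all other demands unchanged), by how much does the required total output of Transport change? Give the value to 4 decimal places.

Form M = I − A:
  [  0.95   -0.03   -0.12   -0.03   -0.11   -0.06]
  [ -0.04    0.87   -0.04   -0.12   -0.09   -0.12]
  [ -0.02   -0.13    0.99   -0.03   -0.12   -0.01]
  [ -0.04   -0.08   -0.05    0.98   -0.11   -0.11]
  [ -0.13   -0.10   -0.09   -0.10    0.87   -0.08]
  [ -0.06   -0.12   -0.05   -0.10   -0.04    0.98]
Leontief inverse L = M⁻¹:
  [  1.0963    0.1059    0.1637    0.0815    0.1873    0.1062]
  [  0.1004    1.2343    0.0989    0.1964    0.1878    0.1957]
  [  0.0635    0.1970    1.0502    0.0837    0.1868    0.0634]
  [  0.0900    0.1608    0.0971    1.0814    0.1856    0.1627]
  [  0.2015    0.2143    0.1641    0.1816    1.2501    0.1627]
  [  0.1001    0.1928    0.0923    0.1511    0.1140    1.0773]
Total output x = L · d:
  x_0 = 1.0963·61 + 0.1059·51 + 0.1637·8 + 0.0815·33 + 0.1873·41 + 0.1062·98 = 94.3654
  x_1 = 0.1004·61 + 1.2343·51 + 0.0989·8 + 0.1964·33 + 0.1878·41 + 0.1957·98 = 103.2224
  x_2 = 0.0635·61 + 0.1970·51 + 1.0502·8 + 0.0837·33 + 0.1868·41 + 0.0634·98 = 38.9533
  x_3 = 0.0900·61 + 0.1608·51 + 0.0971·8 + 1.0814·33 + 0.1856·41 + 0.1627·98 = 73.7147
  x_4 = 0.2015·61 + 0.2143·51 + 0.1641·8 + 0.1816·33 + 1.2501·41 + 0.1627·98 = 97.7244
  x_5 = 0.1001·61 + 0.1928·51 + 0.0923·8 + 0.1511·33 + 0.1140·41 + 1.0773·98 = 131.9150
Δx_3 = L[3,0] · Δd_0 = 0.0900 · 17 = 1.5305

1.5305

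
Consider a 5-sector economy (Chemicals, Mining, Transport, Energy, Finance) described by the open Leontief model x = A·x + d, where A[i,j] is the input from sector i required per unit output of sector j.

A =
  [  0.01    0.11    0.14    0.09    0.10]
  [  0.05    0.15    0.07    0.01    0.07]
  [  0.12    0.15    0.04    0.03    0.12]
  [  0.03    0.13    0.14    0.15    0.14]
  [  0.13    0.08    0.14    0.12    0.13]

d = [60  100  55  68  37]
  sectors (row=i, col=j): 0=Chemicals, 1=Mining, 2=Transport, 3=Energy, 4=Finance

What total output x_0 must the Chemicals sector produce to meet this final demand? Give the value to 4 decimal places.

116.8901

Form M = I − A:
  [  0.99   -0.11   -0.14   -0.09   -0.10]
  [ -0.05    0.85   -0.07   -0.01   -0.07]
  [ -0.12   -0.15    0.96   -0.03   -0.12]
  [ -0.03   -0.13   -0.14    0.85   -0.14]
  [ -0.13   -0.08   -0.14   -0.12    0.87]
Leontief inverse L = M⁻¹:
  [  1.0790    0.2212    0.2245    0.1526    0.1974]
  [  0.0975    1.2325    0.1311    0.0487    0.1363]
  [  0.1808    0.2571    1.1312    0.0921    0.2123]
  [  0.1183    0.2758    0.2576    1.2396    0.2708]
  [  0.2156    0.2258    0.2632    0.2131    1.2630]
Total output x = L · d:
  x_0 = 1.0790·60 + 0.2212·100 + 0.2245·55 + 0.1526·68 + 0.1974·37 = 116.8901
  x_1 = 0.0975·60 + 1.2325·100 + 0.1311·55 + 0.0487·68 + 0.1363·37 = 144.6616
  x_2 = 0.1808·60 + 0.2571·100 + 1.1312·55 + 0.0921·68 + 0.2123·37 = 112.8810
  x_3 = 0.1183·60 + 0.2758·100 + 0.2576·55 + 1.2396·68 + 0.2708·37 = 143.1591
  x_4 = 0.2156·60 + 0.2258·100 + 0.2632·55 + 0.2131·68 + 1.2630·37 = 111.2081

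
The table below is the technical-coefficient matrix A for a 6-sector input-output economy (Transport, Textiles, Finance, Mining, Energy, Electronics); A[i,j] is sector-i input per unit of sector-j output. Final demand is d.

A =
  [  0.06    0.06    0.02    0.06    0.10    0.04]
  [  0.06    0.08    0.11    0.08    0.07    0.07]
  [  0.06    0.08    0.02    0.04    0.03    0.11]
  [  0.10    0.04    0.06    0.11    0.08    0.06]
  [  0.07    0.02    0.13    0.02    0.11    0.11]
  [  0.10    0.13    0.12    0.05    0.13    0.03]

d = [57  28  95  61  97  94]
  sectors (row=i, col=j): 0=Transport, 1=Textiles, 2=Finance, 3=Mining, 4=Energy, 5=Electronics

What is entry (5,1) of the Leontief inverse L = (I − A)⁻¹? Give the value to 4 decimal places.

L[5,1] = 0.1931

Form M = I − A:
  [  0.94   -0.06   -0.02   -0.06   -0.10   -0.04]
  [ -0.06    0.92   -0.11   -0.08   -0.07   -0.07]
  [ -0.06   -0.08    0.98   -0.04   -0.03   -0.11]
  [ -0.10   -0.04   -0.06    0.89   -0.08   -0.06]
  [ -0.07   -0.02   -0.13   -0.02    0.89   -0.11]
  [ -0.10   -0.13   -0.12   -0.05   -0.13    0.97]
Leontief inverse L = M⁻¹:
  [  1.1051    0.0975    0.0701    0.0946    0.1550    0.0840]
  [  0.1215    1.1369    0.1724    0.1286    0.1395    0.1304]
  [  0.1071    0.1265    1.0714    0.0771    0.0869    0.1497]
  [  0.1599    0.0906    0.1183    1.1577    0.1500    0.1152]
  [  0.1298    0.0776    0.1926    0.0605    1.1811    0.1705]
  [  0.1691    0.1931    0.1948    0.1043    0.2114    1.1044]
Total output x = L · d:
  x_0 = 1.1051·57 + 0.0975·28 + 0.0701·95 + 0.0946·61 + 0.1550·97 + 0.0840·94 = 101.0811
  x_1 = 0.1215·57 + 1.1369·28 + 0.1724·95 + 0.1286·61 + 0.1395·97 + 0.1304·94 = 88.7729
  x_2 = 0.1071·57 + 0.1265·28 + 1.0714·95 + 0.0771·61 + 0.0869·97 + 0.1497·94 = 138.6247
  x_3 = 0.1599·57 + 0.0906·28 + 0.1183·95 + 1.1577·61 + 0.1500·97 + 0.1152·94 = 118.8795
  x_4 = 0.1298·57 + 0.0776·28 + 0.1926·95 + 0.0605·61 + 1.1811·97 + 0.1705·94 = 162.1525
  x_5 = 0.1691·57 + 0.1931·28 + 0.1948·95 + 0.1043·61 + 0.2114·97 + 1.1044·94 = 164.2344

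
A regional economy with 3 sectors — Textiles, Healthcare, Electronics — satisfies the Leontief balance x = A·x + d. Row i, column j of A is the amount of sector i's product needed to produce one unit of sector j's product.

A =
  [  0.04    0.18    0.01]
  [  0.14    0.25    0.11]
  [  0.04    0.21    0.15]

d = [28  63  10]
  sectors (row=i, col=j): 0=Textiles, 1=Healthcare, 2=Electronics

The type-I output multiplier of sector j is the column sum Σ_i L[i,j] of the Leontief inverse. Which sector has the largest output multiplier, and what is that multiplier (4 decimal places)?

Form M = I − A:
  [  0.96   -0.18   -0.01]
  [ -0.14    0.75   -0.11]
  [ -0.04   -0.21    0.85]
Leontief inverse L = M⁻¹:
  [  1.0836    0.2735    0.0481]
  [  0.2176    1.4384    0.1887]
  [  0.1048    0.3682    1.2254]
Total output x = L · d:
  x_0 = 1.0836·28 + 0.2735·63 + 0.0481·10 = 48.0540
  x_1 = 0.2176·28 + 1.4384·63 + 0.1887·10 = 98.6000
  x_2 = 0.1048·28 + 0.3682·63 + 1.2254·10 = 38.3861
Output multipliers (column sums of L):
  Textiles: 1.4060
  Healthcare: 2.0802
  Electronics: 1.4622

Healthcare (2.0802)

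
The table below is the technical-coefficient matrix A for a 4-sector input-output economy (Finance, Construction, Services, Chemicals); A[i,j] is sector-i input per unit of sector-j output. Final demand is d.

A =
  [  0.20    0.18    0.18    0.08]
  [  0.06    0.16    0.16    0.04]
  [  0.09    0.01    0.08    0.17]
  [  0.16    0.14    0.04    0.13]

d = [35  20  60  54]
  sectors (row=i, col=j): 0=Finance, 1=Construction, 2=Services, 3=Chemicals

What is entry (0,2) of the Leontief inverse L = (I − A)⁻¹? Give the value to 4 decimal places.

Form M = I − A:
  [  0.80   -0.18   -0.18   -0.08]
  [ -0.06    0.84   -0.16   -0.04]
  [ -0.09   -0.01    0.92   -0.17]
  [ -0.16   -0.14   -0.04    0.87]
Leontief inverse L = M⁻¹:
  [  1.3526    0.3278    0.3305    0.2040]
  [  0.1454    1.2445    0.2501    0.1194]
  [  0.1858    0.0945    1.1504    0.2462]
  [  0.2807    0.2649    0.1539    1.2175]
Total output x = L · d:
  x_0 = 1.3526·35 + 0.3278·20 + 0.3305·60 + 0.2040·54 = 84.7434
  x_1 = 0.1454·35 + 1.2445·20 + 0.2501·60 + 0.1194·54 = 51.4323
  x_2 = 0.1858·35 + 0.0945·20 + 1.1504·60 + 0.2462·54 = 90.7157
  x_3 = 0.2807·35 + 0.2649·20 + 0.1539·60 + 1.2175·54 = 90.1013

L[0,2] = 0.3305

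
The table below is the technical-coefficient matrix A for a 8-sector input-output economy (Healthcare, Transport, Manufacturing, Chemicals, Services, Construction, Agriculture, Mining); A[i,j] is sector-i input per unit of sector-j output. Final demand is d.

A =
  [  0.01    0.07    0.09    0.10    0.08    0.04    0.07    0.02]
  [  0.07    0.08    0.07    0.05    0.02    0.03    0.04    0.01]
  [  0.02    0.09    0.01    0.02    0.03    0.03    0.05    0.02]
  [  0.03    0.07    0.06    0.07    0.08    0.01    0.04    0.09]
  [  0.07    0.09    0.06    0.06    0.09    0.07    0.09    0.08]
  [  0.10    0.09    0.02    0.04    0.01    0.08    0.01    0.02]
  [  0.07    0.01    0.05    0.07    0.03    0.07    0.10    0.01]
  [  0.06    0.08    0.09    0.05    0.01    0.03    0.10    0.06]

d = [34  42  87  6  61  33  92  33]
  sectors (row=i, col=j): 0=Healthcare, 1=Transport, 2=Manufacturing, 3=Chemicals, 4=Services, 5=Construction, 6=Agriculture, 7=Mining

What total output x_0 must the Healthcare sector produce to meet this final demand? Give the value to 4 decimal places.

Form M = I − A:
  [  0.99   -0.07   -0.09   -0.10   -0.08   -0.04   -0.07   -0.02]
  [ -0.07    0.92   -0.07   -0.05   -0.02   -0.03   -0.04   -0.01]
  [ -0.02   -0.09    0.99   -0.02   -0.03   -0.03   -0.05   -0.02]
  [ -0.03   -0.07   -0.06    0.93   -0.08   -0.01   -0.04   -0.09]
  [ -0.07   -0.09   -0.06   -0.06    0.91   -0.07   -0.09   -0.08]
  [ -0.10   -0.09   -0.02   -0.04   -0.01    0.92   -0.01   -0.02]
  [ -0.07   -0.01   -0.05   -0.07   -0.03   -0.07    0.90   -0.01]
  [ -0.06   -0.08   -0.09   -0.05   -0.01   -0.03   -0.10    0.94]
Leontief inverse L = M⁻¹:
  [  1.0541    0.1293    0.1335    0.1460    0.1181    0.0759    0.1202    0.0536]
  [  0.1006    1.1251    0.1046    0.0865    0.0481    0.0559    0.0763    0.0307]
  [  0.0473    0.1223    1.0370    0.0471    0.0487    0.0512    0.0781    0.0349]
  [  0.0715    0.1280    0.1069    1.1150    0.1155    0.0428    0.0925    0.1236]
  [  0.1286    0.1658    0.1209    0.1221    1.1364    0.1186    0.1578    0.1197]
  [  0.1333    0.1377    0.0571    0.0785    0.0376    1.1075    0.0437    0.0403]
  [  0.1071    0.0570    0.0874    0.1129    0.0627    0.1035    1.1432    0.0353]
  [  0.1012    0.1347    0.1348    0.0963    0.0424    0.0644    0.1513    1.0861]
Total output x = L · d:
  x_0 = 1.0541·34 + 0.1293·42 + 0.1335·87 + 0.1460·6 + 0.1181·61 + 0.0759·33 + 0.1202·92 + 0.0536·33 = 76.2983
  x_1 = 0.1006·34 + 1.1251·42 + 0.1046·87 + 0.0865·6 + 0.0481·61 + 0.0559·33 + 0.0763·92 + 0.0307·33 = 73.1076
  x_2 = 0.0473·34 + 0.1223·42 + 1.0370·87 + 0.0471·6 + 0.0487·61 + 0.0512·33 + 0.0781·92 + 0.0349·33 = 110.2443
  x_3 = 0.0715·34 + 0.1280·42 + 0.1069·87 + 1.1150·6 + 0.1155·61 + 0.0428·33 + 0.0925·92 + 0.1236·33 = 44.8475
  x_4 = 0.1286·34 + 0.1658·42 + 0.1209·87 + 0.1221·6 + 1.1364·61 + 0.1186·33 + 0.1578·92 + 0.1197·33 = 114.2887
  x_5 = 0.1333·34 + 0.1377·42 + 0.0571·87 + 0.0785·6 + 0.0376·61 + 1.1075·33 + 0.0437·92 + 0.0403·33 = 59.9431
  x_6 = 0.1071·34 + 0.0570·42 + 0.0874·87 + 0.1129·6 + 0.0627·61 + 0.1035·33 + 1.1432·92 + 0.0353·33 = 127.8966
  x_7 = 0.1012·34 + 0.1347·42 + 0.1348·87 + 0.0963·6 + 0.0424·61 + 0.0644·33 + 0.1513·92 + 1.0861·33 = 75.8742

76.2983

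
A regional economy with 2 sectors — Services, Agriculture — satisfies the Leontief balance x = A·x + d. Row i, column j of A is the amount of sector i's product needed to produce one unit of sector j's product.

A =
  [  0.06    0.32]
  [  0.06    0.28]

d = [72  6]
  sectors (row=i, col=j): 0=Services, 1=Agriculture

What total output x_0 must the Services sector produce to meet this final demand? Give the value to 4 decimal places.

Form M = I − A:
  [  0.94   -0.32]
  [ -0.06    0.72]
Leontief inverse L = M⁻¹:
  [  1.0949    0.4866]
  [  0.0912    1.4294]
Total output x = L · d:
  x_0 = 1.0949·72 + 0.4866·6 = 81.7518
  x_1 = 0.0912·72 + 1.4294·6 = 15.1460

81.7518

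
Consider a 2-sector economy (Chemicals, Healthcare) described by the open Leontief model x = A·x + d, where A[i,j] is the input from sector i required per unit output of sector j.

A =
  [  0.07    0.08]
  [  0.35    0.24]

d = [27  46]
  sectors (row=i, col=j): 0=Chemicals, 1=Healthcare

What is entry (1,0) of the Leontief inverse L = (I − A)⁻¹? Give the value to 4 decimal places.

Form M = I − A:
  [  0.93   -0.08]
  [ -0.35    0.76]
Leontief inverse L = M⁻¹:
  [  1.1196    0.1179]
  [  0.5156    1.3701]
Total output x = L · d:
  x_0 = 1.1196·27 + 0.1179·46 = 35.6511
  x_1 = 0.5156·27 + 1.3701·46 = 76.9446

L[1,0] = 0.5156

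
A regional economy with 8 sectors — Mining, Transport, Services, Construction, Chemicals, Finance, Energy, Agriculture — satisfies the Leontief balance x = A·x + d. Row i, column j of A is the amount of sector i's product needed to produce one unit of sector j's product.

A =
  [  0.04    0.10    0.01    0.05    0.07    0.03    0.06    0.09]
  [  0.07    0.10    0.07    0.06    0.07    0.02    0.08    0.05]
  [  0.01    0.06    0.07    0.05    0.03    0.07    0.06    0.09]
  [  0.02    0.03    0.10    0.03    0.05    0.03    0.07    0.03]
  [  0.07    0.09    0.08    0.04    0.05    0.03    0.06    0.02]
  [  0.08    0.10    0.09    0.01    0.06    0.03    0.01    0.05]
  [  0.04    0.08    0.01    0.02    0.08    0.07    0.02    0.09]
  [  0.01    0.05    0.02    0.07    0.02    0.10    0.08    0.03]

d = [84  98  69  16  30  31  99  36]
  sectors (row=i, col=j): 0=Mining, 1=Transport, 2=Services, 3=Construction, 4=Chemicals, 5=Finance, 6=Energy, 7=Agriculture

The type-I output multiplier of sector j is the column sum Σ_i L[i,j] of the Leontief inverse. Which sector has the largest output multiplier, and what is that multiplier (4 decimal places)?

Form M = I − A:
  [  0.96   -0.10   -0.01   -0.05   -0.07   -0.03   -0.06   -0.09]
  [ -0.07    0.90   -0.07   -0.06   -0.07   -0.02   -0.08   -0.05]
  [ -0.01   -0.06    0.93   -0.05   -0.03   -0.07   -0.06   -0.09]
  [ -0.02   -0.03   -0.10    0.97   -0.05   -0.03   -0.07   -0.03]
  [ -0.07   -0.09   -0.08   -0.04    0.95   -0.03   -0.06   -0.02]
  [ -0.08   -0.10   -0.09   -0.01   -0.06    0.97   -0.01   -0.05]
  [ -0.04   -0.08   -0.01   -0.02   -0.08   -0.07    0.98   -0.09]
  [ -0.01   -0.05   -0.02   -0.07   -0.02   -0.10   -0.08    0.97]
Leontief inverse L = M⁻¹:
  [  1.0755    0.1615    0.0532    0.0852    0.1134    0.0678    0.1067    0.1314]
  [  0.1095    1.1713    0.1203    0.1001    0.1208    0.0633    0.1333    0.1029]
  [  0.0417    0.1173    1.1140    0.0825    0.0696    0.1098    0.1024    0.1324]
  [  0.0454    0.0776    0.1357    1.0562    0.0831    0.0626    0.1041    0.0681]
  [  0.1042    0.1520    0.1235    0.0739    1.0937    0.0658    0.1047    0.0669]
  [  0.1136    0.1618    0.1328    0.0459    0.1010    1.0658    0.0564    0.0949]
  [  0.0746    0.1383    0.0512    0.0520    0.1187    0.1038    1.0618    0.1267]
  [  0.0409    0.1013    0.0600    0.0945    0.0576    0.1305    0.1131    1.0668]
Total output x = L · d:
  x_0 = 1.0755·84 + 0.1615·98 + 0.0532·69 + 0.0852·16 + 0.1134·30 + 0.0678·31 + 0.1067·99 + 0.1314·36 = 132.0093
  x_1 = 0.1095·84 + 1.1713·98 + 0.1203·69 + 0.1001·16 + 0.1208·30 + 0.0633·31 + 0.1333·99 + 0.1029·36 = 156.3668
  x_2 = 0.0417·84 + 0.1173·98 + 1.1140·69 + 0.0825·16 + 0.0696·30 + 0.1098·31 + 0.1024·99 + 0.1324·36 = 113.5847
  x_3 = 0.0454·84 + 0.0776·98 + 0.1357·69 + 1.0562·16 + 0.0831·30 + 0.0626·31 + 0.1041·99 + 0.0681·36 = 54.8719
  x_4 = 0.1042·84 + 0.1520·98 + 0.1235·69 + 0.0739·16 + 1.0937·30 + 0.0658·31 + 0.1047·99 + 0.0669·36 = 80.9812
  x_5 = 0.1136·84 + 0.1618·98 + 0.1328·69 + 0.0459·16 + 0.1010·30 + 1.0658·31 + 0.0564·99 + 0.0949·36 = 80.3644
  x_6 = 0.0746·84 + 0.1383·98 + 0.0512·69 + 0.0520·16 + 0.1187·30 + 0.1038·31 + 1.0618·99 + 0.1267·36 = 140.6348
  x_7 = 0.0409·84 + 0.1013·98 + 0.0600·69 + 0.0945·16 + 0.0576·30 + 0.1305·31 + 0.1131·99 + 1.0668·36 = 74.3897
Output multipliers (column sums of L):
  Mining: 1.6054
  Transport: 2.0811
  Services: 1.7906
  Construction: 1.5903
  Chemicals: 1.7578
  Finance: 1.6695
  Energy: 1.7826
  Agriculture: 1.7902

Transport (2.0811)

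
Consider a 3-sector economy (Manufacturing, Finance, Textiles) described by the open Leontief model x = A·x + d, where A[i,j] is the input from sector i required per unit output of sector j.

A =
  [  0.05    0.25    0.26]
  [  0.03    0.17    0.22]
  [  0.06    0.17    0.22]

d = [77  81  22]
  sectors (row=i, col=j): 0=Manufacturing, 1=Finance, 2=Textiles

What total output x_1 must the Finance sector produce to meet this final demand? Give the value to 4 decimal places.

119.3096

Form M = I − A:
  [  0.95   -0.25   -0.26]
  [ -0.03    0.83   -0.22]
  [ -0.06   -0.17    0.78]
Leontief inverse L = M⁻¹:
  [  1.0970    0.4302    0.4870]
  [  0.0658    1.3045    0.3899]
  [  0.0987    0.3174    1.4045]
Total output x = L · d:
  x_0 = 1.0970·77 + 0.4302·81 + 0.4870·22 = 130.0232
  x_1 = 0.0658·77 + 1.3045·81 + 0.3899·22 = 119.3096
  x_2 = 0.0987·77 + 0.3174·81 + 1.4045·22 = 64.2103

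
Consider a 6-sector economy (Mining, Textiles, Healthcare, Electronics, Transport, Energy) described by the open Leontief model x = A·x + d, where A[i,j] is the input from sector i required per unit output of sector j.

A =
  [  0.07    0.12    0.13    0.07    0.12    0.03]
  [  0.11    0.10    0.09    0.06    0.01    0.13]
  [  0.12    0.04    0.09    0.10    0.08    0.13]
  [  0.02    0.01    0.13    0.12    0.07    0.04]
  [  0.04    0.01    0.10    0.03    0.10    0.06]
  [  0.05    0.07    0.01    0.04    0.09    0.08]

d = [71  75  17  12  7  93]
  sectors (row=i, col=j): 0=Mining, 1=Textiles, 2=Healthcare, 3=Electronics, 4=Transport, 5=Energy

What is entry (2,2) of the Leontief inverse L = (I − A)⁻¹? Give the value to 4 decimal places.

Form M = I − A:
  [  0.93   -0.12   -0.13   -0.07   -0.12   -0.03]
  [ -0.11    0.90   -0.09   -0.06   -0.01   -0.13]
  [ -0.12   -0.04    0.91   -0.10   -0.08   -0.13]
  [ -0.02   -0.01   -0.13    0.88   -0.07   -0.04]
  [ -0.04   -0.01   -0.10   -0.03    0.90   -0.06]
  [ -0.05   -0.07   -0.01   -0.04   -0.09    0.92]
Leontief inverse L = M⁻¹:
  [  1.1422    0.1747    0.2232    0.1399    0.1962    0.1124]
  [  0.1762    1.1603    0.1689    0.1244    0.0815    0.2043]
  [  0.1854    0.0968    1.1796    0.1703    0.1643    0.2045]
  [  0.0658    0.0394    0.1962    1.1752    0.1276    0.0949]
  [  0.0814    0.0397    0.1535    0.0708    1.1524    0.1082]
  [  0.0883    0.1044    0.0614    0.0769    0.1369    1.1255]
Total output x = L · d:
  x_0 = 1.1422·71 + 0.1747·75 + 0.2232·17 + 0.1399·12 + 0.1962·7 + 0.1124·93 = 111.4965
  x_1 = 0.1762·71 + 1.1603·75 + 0.1689·17 + 0.1244·12 + 0.0815·7 + 0.2043·93 = 123.4644
  x_2 = 0.1854·71 + 0.0968·75 + 1.1796·17 + 0.1703·12 + 0.1643·7 + 0.2045·93 = 62.6867
  x_3 = 0.0658·71 + 0.0394·75 + 0.1962·17 + 1.1752·12 + 0.1276·7 + 0.0949·93 = 34.7795
  x_4 = 0.0814·71 + 0.0397·75 + 0.1535·17 + 0.0708·12 + 1.1524·7 + 0.1082·93 = 30.3430
  x_5 = 0.0883·71 + 0.1044·75 + 0.0614·17 + 0.0769·12 + 0.1369·7 + 1.1255·93 = 121.7024

L[2,2] = 1.1796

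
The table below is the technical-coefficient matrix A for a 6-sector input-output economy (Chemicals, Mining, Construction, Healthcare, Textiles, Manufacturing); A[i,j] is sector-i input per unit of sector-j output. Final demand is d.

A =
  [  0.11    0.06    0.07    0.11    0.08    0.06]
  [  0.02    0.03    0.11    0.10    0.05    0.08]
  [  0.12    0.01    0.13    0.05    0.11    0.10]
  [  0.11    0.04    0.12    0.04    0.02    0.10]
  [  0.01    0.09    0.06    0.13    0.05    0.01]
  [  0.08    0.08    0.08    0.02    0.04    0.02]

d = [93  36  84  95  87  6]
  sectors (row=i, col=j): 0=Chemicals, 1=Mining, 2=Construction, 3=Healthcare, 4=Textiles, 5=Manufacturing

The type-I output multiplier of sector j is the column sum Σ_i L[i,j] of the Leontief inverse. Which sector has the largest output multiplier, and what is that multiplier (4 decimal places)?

Construction (1.9958)

Form M = I − A:
  [  0.89   -0.06   -0.07   -0.11   -0.08   -0.06]
  [ -0.02    0.97   -0.11   -0.10   -0.05   -0.08]
  [ -0.12   -0.01    0.87   -0.05   -0.11   -0.10]
  [ -0.11   -0.04   -0.12    0.96   -0.02   -0.10]
  [ -0.01   -0.09   -0.06   -0.13    0.95   -0.01]
  [ -0.08   -0.08   -0.08   -0.02   -0.04    0.98]
Leontief inverse L = M⁻¹:
  [  1.1797    0.1033    0.1516    0.1740    0.1308    0.1152]
  [  0.0780    1.0623    0.1783    0.1439    0.0914    0.1253]
  [  0.1954    0.0579    1.2146    0.1178    0.1691    0.1544]
  [  0.1770    0.0768    0.1933    1.0927    0.0706    0.1491]
  [  0.0577    0.1170    0.1231    0.1731    1.0838    0.0544]
  [  0.1246    0.1062    0.1350    0.0649    0.0776    1.0579]
Total output x = L · d:
  x_0 = 1.1797·93 + 0.1033·36 + 0.1516·84 + 0.1740·95 + 0.1308·87 + 0.1152·6 = 154.7659
  x_1 = 0.0780·93 + 1.0623·36 + 0.1783·84 + 0.1439·95 + 0.0914·87 + 0.1253·6 = 82.8441
  x_2 = 0.1954·93 + 0.0579·36 + 1.2146·84 + 0.1178·95 + 0.1691·87 + 0.1544·6 = 149.1099
  x_3 = 0.1770·93 + 0.0768·36 + 0.1933·84 + 1.0927·95 + 0.0706·87 + 0.1491·6 = 146.3053
  x_4 = 0.0577·93 + 0.1170·36 + 0.1231·84 + 0.1731·95 + 1.0838·87 + 0.0544·6 = 130.9791
  x_5 = 0.1246·93 + 0.1062·36 + 0.1350·84 + 0.0649·95 + 0.0776·87 + 1.0579·6 = 46.0233
Output multipliers (column sums of L):
  Chemicals: 1.8124
  Mining: 1.5237
  Construction: 1.9958
  Healthcare: 1.7663
  Textiles: 1.6235
  Manufacturing: 1.6562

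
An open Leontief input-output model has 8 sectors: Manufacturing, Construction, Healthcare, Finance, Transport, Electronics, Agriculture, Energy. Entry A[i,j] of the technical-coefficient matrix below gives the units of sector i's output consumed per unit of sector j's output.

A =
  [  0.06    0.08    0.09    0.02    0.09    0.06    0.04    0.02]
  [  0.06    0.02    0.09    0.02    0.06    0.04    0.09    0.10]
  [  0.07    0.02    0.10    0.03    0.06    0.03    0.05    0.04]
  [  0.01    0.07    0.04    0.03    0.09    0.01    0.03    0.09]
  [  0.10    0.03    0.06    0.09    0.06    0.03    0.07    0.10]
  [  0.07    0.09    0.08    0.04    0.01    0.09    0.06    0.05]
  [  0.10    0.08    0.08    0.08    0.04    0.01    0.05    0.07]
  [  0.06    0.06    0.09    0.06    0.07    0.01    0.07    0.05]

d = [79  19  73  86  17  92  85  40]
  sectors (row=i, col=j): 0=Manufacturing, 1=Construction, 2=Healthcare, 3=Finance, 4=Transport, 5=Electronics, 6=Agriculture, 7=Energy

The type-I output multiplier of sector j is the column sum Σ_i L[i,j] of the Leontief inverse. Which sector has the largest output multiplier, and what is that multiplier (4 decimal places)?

Form M = I − A:
  [  0.94   -0.08   -0.09   -0.02   -0.09   -0.06   -0.04   -0.02]
  [ -0.06    0.98   -0.09   -0.02   -0.06   -0.04   -0.09   -0.10]
  [ -0.07   -0.02    0.90   -0.03   -0.06   -0.03   -0.05   -0.04]
  [ -0.01   -0.07   -0.04    0.97   -0.09   -0.01   -0.03   -0.09]
  [ -0.10   -0.03   -0.06   -0.09    0.94   -0.03   -0.07   -0.10]
  [ -0.07   -0.09   -0.08   -0.04   -0.01    0.91   -0.06   -0.05]
  [ -0.10   -0.08   -0.08   -0.08   -0.04   -0.01    0.95   -0.07]
  [ -0.06   -0.06   -0.09   -0.06   -0.07   -0.01   -0.07    0.95]
Leontief inverse L = M⁻¹:
  [  1.1207    0.1238    0.1604    0.0597    0.1416    0.0918    0.0910    0.0755]
  [  0.1233    1.0692    0.1638    0.0643    0.1149    0.0683    0.1413    0.1542]
  [  0.1214    0.0592    1.1606    0.0645    0.1064    0.0550    0.0914    0.0846]
  [  0.0582    0.1041    0.0955    1.0655    0.1340    0.0300    0.0729    0.1382]
  [  0.1653    0.0863    0.1391    0.1368    1.1252    0.0610    0.1255    0.1623]
  [  0.1306    0.1403    0.1553    0.0785    0.0635    1.1242    0.1129    0.1057]
  [  0.1606    0.1297    0.1557    0.1209    0.1022    0.0397    1.1032    0.1292]
  [  0.1191    0.1049    0.1598    0.1011    0.1259    0.0365    0.1197    1.1065]
Total output x = L · d:
  x_0 = 1.1207·79 + 0.1238·19 + 0.1604·73 + 0.0597·86 + 0.1416·17 + 0.0918·92 + 0.0910·85 + 0.0755·40 = 129.3410
  x_1 = 0.1233·79 + 1.0692·19 + 0.1638·73 + 0.0643·86 + 0.1149·17 + 0.0683·92 + 0.1413·85 + 0.1542·40 = 73.9572
  x_2 = 0.1214·79 + 0.0592·19 + 1.1606·73 + 0.0645·86 + 0.1064·17 + 0.0550·92 + 0.0914·85 + 0.0846·40 = 119.0152
  x_3 = 0.0582·79 + 0.1041·19 + 0.0955·73 + 1.0655·86 + 0.1340·17 + 0.0300·92 + 0.0729·85 + 0.1382·40 = 121.9388
  x_4 = 0.1653·79 + 0.0863·19 + 0.1391·73 + 0.1368·86 + 1.1252·17 + 0.0610·92 + 0.1255·85 + 0.1623·40 = 78.5168
  x_5 = 0.1306·79 + 0.1403·19 + 0.1553·73 + 0.0785·86 + 0.0635·17 + 1.1242·92 + 0.1129·85 + 0.1057·40 = 149.3987
  x_6 = 0.1606·79 + 0.1297·19 + 0.1557·73 + 0.1209·86 + 0.1022·17 + 0.0397·92 + 1.1032·85 + 0.1292·40 = 141.2418
  x_7 = 0.1191·79 + 0.1049·19 + 0.1598·73 + 0.1011·86 + 0.1259·17 + 0.0365·92 + 0.1197·85 + 1.1065·40 = 91.6870
Output multipliers (column sums of L):
  Manufacturing: 1.9992
  Construction: 1.8175
  Healthcare: 2.1902
  Finance: 1.6913
  Transport: 1.9137
  Electronics: 1.5064
  Agriculture: 1.8580
  Energy: 1.9561

Healthcare (2.1902)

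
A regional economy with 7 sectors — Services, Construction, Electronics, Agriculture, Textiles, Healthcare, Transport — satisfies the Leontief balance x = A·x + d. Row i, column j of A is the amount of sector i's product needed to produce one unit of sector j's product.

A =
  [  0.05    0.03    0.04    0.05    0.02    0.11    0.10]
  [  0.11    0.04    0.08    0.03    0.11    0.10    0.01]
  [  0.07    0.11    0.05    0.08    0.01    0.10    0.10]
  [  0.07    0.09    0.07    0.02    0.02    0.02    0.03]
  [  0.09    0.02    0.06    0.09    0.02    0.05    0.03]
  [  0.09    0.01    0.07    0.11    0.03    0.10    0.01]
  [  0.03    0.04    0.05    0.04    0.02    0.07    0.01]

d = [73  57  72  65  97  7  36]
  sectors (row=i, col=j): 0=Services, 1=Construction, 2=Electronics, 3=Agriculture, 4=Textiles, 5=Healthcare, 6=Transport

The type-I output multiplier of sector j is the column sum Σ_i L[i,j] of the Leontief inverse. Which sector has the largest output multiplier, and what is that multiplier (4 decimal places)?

Form M = I − A:
  [  0.95   -0.03   -0.04   -0.05   -0.02   -0.11   -0.10]
  [ -0.11    0.96   -0.08   -0.03   -0.11   -0.10   -0.01]
  [ -0.07   -0.11    0.95   -0.08   -0.01   -0.10   -0.10]
  [ -0.07   -0.09   -0.07    0.98   -0.02   -0.02   -0.03]
  [ -0.09   -0.02   -0.06   -0.09    0.98   -0.05   -0.03]
  [ -0.09   -0.01   -0.07   -0.11   -0.03    0.90   -0.01]
  [ -0.03   -0.04   -0.05   -0.04   -0.02   -0.07    0.99]
Leontief inverse L = M⁻¹:
  [  1.0952    0.0595    0.0789    0.0911    0.0392    0.1631    0.1248]
  [  0.1704    1.0762    0.1274    0.0851    0.1334    0.1677    0.0493]
  [  0.1326    0.1509    1.1027    0.1299    0.0415    0.1711    0.1332]
  [  0.1108    0.1178    0.1027    1.0518    0.0412    0.0681    0.0566]
  [  0.1315    0.0517    0.0949    0.1246    1.0366    0.0973    0.0596]
  [  0.1404    0.0465    0.1116    0.1536    0.0486    1.1553    0.0437]
  [  0.0638    0.0620    0.0772    0.0686    0.0347    0.1068    1.0292]
Total output x = L · d:
  x_0 = 1.0952·73 + 0.0595·57 + 0.0789·72 + 0.0911·65 + 0.0392·97 + 0.1631·7 + 0.1248·36 = 104.3874
  x_1 = 0.1704·73 + 1.0762·57 + 0.1274·72 + 0.0851·65 + 0.1334·97 + 0.1677·7 + 0.0493·36 = 104.3779
  x_2 = 0.1326·73 + 0.1509·57 + 1.1027·72 + 0.1299·65 + 0.0415·97 + 0.1711·7 + 0.1332·36 = 116.1376
  x_3 = 0.1108·73 + 0.1178·57 + 0.1027·72 + 1.0518·65 + 0.0412·97 + 0.0681·7 + 0.0566·36 = 97.0766
  x_4 = 0.1315·73 + 0.0517·57 + 0.0949·72 + 0.1246·65 + 1.0366·97 + 0.0973·7 + 0.0596·36 = 130.8507
  x_5 = 0.1404·73 + 0.0465·57 + 0.1116·72 + 0.1536·65 + 0.0486·97 + 1.1553·7 + 0.0437·36 = 45.2956
  x_6 = 0.0638·73 + 0.0620·57 + 0.0772·72 + 0.0686·65 + 0.0347·97 + 0.1068·7 + 1.0292·36 = 59.3782
Output multipliers (column sums of L):
  Services: 1.8447
  Construction: 1.5645
  Electronics: 1.6955
  Agriculture: 1.7048
  Textiles: 1.3754
  Healthcare: 1.9295
  Transport: 1.4963

Healthcare (1.9295)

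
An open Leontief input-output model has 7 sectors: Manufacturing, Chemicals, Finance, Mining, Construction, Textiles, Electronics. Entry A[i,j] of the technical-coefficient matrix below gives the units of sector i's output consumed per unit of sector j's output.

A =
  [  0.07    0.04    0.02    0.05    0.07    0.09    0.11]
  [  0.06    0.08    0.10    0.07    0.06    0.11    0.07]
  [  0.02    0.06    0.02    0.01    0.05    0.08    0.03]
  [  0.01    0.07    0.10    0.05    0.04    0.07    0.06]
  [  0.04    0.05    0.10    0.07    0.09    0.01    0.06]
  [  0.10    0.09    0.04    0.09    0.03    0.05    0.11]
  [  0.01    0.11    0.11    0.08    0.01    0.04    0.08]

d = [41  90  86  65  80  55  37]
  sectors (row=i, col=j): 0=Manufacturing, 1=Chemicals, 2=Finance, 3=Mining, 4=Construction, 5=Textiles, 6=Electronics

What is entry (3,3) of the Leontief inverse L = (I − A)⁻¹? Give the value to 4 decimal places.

Form M = I − A:
  [  0.93   -0.04   -0.02   -0.05   -0.07   -0.09   -0.11]
  [ -0.06    0.92   -0.10   -0.07   -0.06   -0.11   -0.07]
  [ -0.02   -0.06    0.98   -0.01   -0.05   -0.08   -0.03]
  [ -0.01   -0.07   -0.10    0.95   -0.04   -0.07   -0.06]
  [ -0.04   -0.05   -0.10   -0.07    0.91   -0.01   -0.06]
  [ -0.10   -0.09   -0.04   -0.09   -0.03    0.95   -0.11]
  [ -0.01   -0.11   -0.11   -0.08   -0.01   -0.04    0.92]
Leontief inverse L = M⁻¹:
  [  1.1060    0.1011    0.0793    0.1021    0.1071    0.1391    0.1728]
  [  0.1040    1.1518    0.1665    0.1283    0.1060    0.1738    0.1416]
  [  0.0453    0.0971    1.0553    0.0424    0.0741    0.1112    0.0681]
  [  0.0396    0.1227    0.1490    1.0908    0.0723    0.1162    0.1087]
  [  0.0665    0.1007    0.1522    0.1099    1.1269    0.0553    0.1078]
  [  0.1387    0.1582    0.1067    0.1458    0.0720    1.1121    0.1793]
  [  0.0401    0.1691    0.1662    0.1239    0.0444    0.0946    1.1323]
Total output x = L · d:
  x_0 = 1.1060·41 + 0.1011·90 + 0.0793·86 + 0.1021·65 + 0.1071·80 + 0.1391·55 + 0.1728·37 = 90.5147
  x_1 = 0.1040·41 + 1.1518·90 + 0.1665·86 + 0.1283·65 + 0.1060·80 + 0.1738·55 + 0.1416·37 = 153.8660
  x_2 = 0.0453·41 + 0.0971·90 + 1.0553·86 + 0.0424·65 + 0.0741·80 + 0.1112·55 + 0.0681·37 = 118.6690
  x_3 = 0.0396·41 + 0.1227·90 + 0.1490·86 + 1.0908·65 + 0.0723·80 + 0.1162·55 + 0.1087·37 = 112.5815
  x_4 = 0.0665·41 + 0.1007·90 + 0.1522·86 + 0.1099·65 + 1.1269·80 + 0.0553·55 + 0.1078·37 = 129.2026
  x_5 = 0.1387·41 + 0.1582·90 + 0.1067·86 + 0.1458·65 + 0.0720·80 + 1.1121·55 + 0.1793·37 = 112.1462
  x_6 = 0.0401·41 + 0.1691·90 + 0.1662·86 + 0.1239·65 + 0.0444·80 + 0.0946·55 + 1.1323·37 = 89.8569

L[3,3] = 1.0908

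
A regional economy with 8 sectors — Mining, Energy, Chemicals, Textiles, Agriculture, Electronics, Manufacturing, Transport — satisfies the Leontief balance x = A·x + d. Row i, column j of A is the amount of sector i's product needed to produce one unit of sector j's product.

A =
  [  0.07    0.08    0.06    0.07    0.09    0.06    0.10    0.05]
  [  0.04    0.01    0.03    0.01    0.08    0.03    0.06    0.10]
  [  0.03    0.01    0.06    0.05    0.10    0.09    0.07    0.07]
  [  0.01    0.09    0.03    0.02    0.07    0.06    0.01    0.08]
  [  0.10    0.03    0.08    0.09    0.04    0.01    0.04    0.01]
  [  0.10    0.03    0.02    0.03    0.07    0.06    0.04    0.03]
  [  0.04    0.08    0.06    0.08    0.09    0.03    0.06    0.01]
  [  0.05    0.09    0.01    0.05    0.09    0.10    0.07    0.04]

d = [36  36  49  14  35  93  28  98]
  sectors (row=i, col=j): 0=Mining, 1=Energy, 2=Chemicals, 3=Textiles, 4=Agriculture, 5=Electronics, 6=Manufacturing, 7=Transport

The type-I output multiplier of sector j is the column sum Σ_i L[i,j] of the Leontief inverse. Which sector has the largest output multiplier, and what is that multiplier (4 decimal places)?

Form M = I − A:
  [  0.93   -0.08   -0.06   -0.07   -0.09   -0.06   -0.10   -0.05]
  [ -0.04    0.99   -0.03   -0.01   -0.08   -0.03   -0.06   -0.10]
  [ -0.03   -0.01    0.94   -0.05   -0.10   -0.09   -0.07   -0.07]
  [ -0.01   -0.09   -0.03    0.98   -0.07   -0.06   -0.01   -0.08]
  [ -0.10   -0.03   -0.08   -0.09    0.96   -0.01   -0.04   -0.01]
  [ -0.10   -0.03   -0.02   -0.03   -0.07    0.94   -0.04   -0.03]
  [ -0.04   -0.08   -0.06   -0.08   -0.09   -0.03    0.94   -0.01]
  [ -0.05   -0.09   -0.01   -0.05   -0.09   -0.10   -0.07    0.96]
Leontief inverse L = M⁻¹:
  [  1.1281    0.1337    0.1081    0.1242    0.1693    0.1118    0.1572    0.0978]
  [  0.0795    1.0468    0.0601    0.0478    0.1302    0.0652    0.0979    0.1260]
  [  0.0816    0.0545    1.0992    0.0965    0.1643    0.1350    0.1156    0.1053]
  [  0.0492    0.1204    0.0567    1.0513    0.1188    0.0941    0.0457    0.1115]
  [  0.1374    0.0695    0.1152    0.1277    1.0973    0.0495    0.0813    0.0473]
  [  0.1429    0.0671    0.0529    0.0680    0.1225    1.0948    0.0804    0.0603]
  [  0.0830    0.1187    0.0979    0.1204    0.1495    0.0681    1.1017    0.0490]
  [  0.1034    0.1341    0.0491    0.0945    0.1555    0.1419    0.1173    1.0798]
Total output x = L · d:
  x_0 = 1.1281·36 + 0.1337·36 + 0.1081·49 + 0.1242·14 + 0.1693·35 + 0.1118·93 + 0.1572·28 + 0.0978·98 = 82.7620
  x_1 = 0.0795·36 + 1.0468·36 + 0.0601·49 + 0.0478·14 + 0.1302·35 + 0.0652·93 + 0.0979·28 + 0.1260·98 = 69.8600
  x_2 = 0.0816·36 + 0.0545·36 + 1.0992·49 + 0.0965·14 + 0.1643·35 + 0.1350·93 + 0.1156·28 + 0.1053·98 = 91.9674
  x_3 = 0.0492·36 + 0.1204·36 + 0.0567·49 + 1.0513·14 + 0.1188·35 + 0.0941·93 + 0.0457·28 + 0.1115·98 = 48.7176
  x_4 = 0.1374·36 + 0.0695·36 + 0.1152·49 + 0.1277·14 + 1.0973·35 + 0.0495·93 + 0.0813·28 + 0.0473·98 = 64.7984
  x_5 = 0.1429·36 + 0.0671·36 + 0.0529·49 + 0.0680·14 + 0.1225·35 + 1.0948·93 + 0.0804·28 + 0.0603·98 = 125.3702
  x_6 = 0.0830·36 + 0.1187·36 + 0.0979·49 + 0.1204·14 + 0.1495·35 + 0.0681·93 + 1.1017·28 + 0.0490·98 = 60.9658
  x_7 = 0.1034·36 + 0.1341·36 + 0.0491·49 + 0.0945·14 + 0.1555·35 + 0.1419·93 + 0.1173·28 + 1.0798·98 = 140.0183
Output multipliers (column sums of L):
  Mining: 1.8051
  Energy: 1.7447
  Chemicals: 1.6393
  Textiles: 1.7305
  Agriculture: 2.1073
  Electronics: 1.7603
  Manufacturing: 1.7972
  Transport: 1.6768

Agriculture (2.1073)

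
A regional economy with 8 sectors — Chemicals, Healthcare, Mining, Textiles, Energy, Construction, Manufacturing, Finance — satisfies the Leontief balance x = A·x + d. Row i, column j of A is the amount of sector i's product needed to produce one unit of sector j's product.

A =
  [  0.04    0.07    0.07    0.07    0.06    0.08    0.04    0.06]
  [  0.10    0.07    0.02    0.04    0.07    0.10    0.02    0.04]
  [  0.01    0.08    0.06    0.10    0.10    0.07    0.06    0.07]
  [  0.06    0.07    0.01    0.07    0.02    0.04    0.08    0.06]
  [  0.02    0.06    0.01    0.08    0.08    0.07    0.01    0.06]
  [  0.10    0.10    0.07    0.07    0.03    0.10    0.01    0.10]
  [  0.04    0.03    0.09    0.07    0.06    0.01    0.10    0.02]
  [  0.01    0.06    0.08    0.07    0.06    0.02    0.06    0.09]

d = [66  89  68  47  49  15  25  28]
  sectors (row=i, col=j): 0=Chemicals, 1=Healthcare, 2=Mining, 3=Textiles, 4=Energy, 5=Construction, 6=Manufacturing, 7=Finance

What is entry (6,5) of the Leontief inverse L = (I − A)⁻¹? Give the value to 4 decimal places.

L[6,5] = 0.0536

Form M = I − A:
  [  0.96   -0.07   -0.07   -0.07   -0.06   -0.08   -0.04   -0.06]
  [ -0.10    0.93   -0.02   -0.04   -0.07   -0.10   -0.02   -0.04]
  [ -0.01   -0.08    0.94   -0.10   -0.10   -0.07   -0.06   -0.07]
  [ -0.06   -0.07   -0.01    0.93   -0.02   -0.04   -0.08   -0.06]
  [ -0.02   -0.06   -0.01   -0.08    0.92   -0.07   -0.01   -0.06]
  [ -0.10   -0.10   -0.07   -0.07   -0.03    0.90   -0.01   -0.10]
  [ -0.04   -0.03   -0.09   -0.07   -0.06   -0.01    0.90   -0.02]
  [ -0.01   -0.06   -0.08   -0.07   -0.06   -0.02   -0.06    0.91]
Leontief inverse L = M⁻¹:
  [  1.0869    0.1346    0.1148    0.1354    0.1142    0.1390    0.0818    0.1199]
  [  0.1474    1.1324    0.0629    0.1004    0.1199    0.1604    0.0545    0.0977]
  [  0.0608    0.1493    1.1066    0.1719    0.1594    0.1323    0.1073    0.1344]
  [  0.0993    0.1199    0.0492    1.1218    0.0627    0.0844    0.1187    0.1056]
  [  0.0584    0.1108    0.0417    0.1299    1.1200    0.1165    0.0403    0.1080]
  [  0.1576    0.1791    0.1258    0.1470    0.0942    1.1732    0.0581    0.1740]
  [  0.0737    0.0799    0.1285    0.1270    0.1081    0.0536    1.1421    0.0648]
  [  0.0468    0.1150    0.1205    0.1297    0.1110    0.0672    0.1023    1.1418]
Total output x = L · d:
  x_0 = 1.0869·66 + 0.1346·89 + 0.1148·68 + 0.1354·47 + 0.1142·49 + 0.1390·15 + 0.0818·25 + 0.1199·28 = 110.9684
  x_1 = 0.1474·66 + 1.1324·89 + 0.0629·68 + 0.1004·47 + 0.1199·49 + 0.1604·15 + 0.0545·25 + 0.0977·28 = 131.8813
  x_2 = 0.0608·66 + 0.1493·89 + 1.1066·68 + 0.1719·47 + 0.1594·49 + 0.1323·15 + 0.1073·25 + 0.1344·28 = 116.8745
  x_3 = 0.0993·66 + 0.1199·89 + 0.0492·68 + 1.1218·47 + 0.0627·49 + 0.0844·15 + 0.1187·25 + 0.1056·28 = 83.5550
  x_4 = 0.0584·66 + 0.1108·89 + 0.0417·68 + 0.1299·47 + 1.1200·49 + 0.1165·15 + 0.0403·25 + 0.1080·28 = 83.3218
  x_5 = 0.1576·66 + 0.1791·89 + 0.1258·68 + 0.1470·47 + 0.0942·49 + 1.1732·15 + 0.0581·25 + 0.1740·28 = 70.3391
  x_6 = 0.0737·66 + 0.0799·89 + 0.1285·68 + 0.1270·47 + 0.1081·49 + 0.0536·15 + 1.1421·25 + 0.0648·28 = 63.1525
  x_7 = 0.0468·66 + 0.1150·89 + 0.1205·68 + 0.1297·47 + 0.1110·49 + 0.0672·15 + 0.1023·25 + 1.1418·28 = 68.5897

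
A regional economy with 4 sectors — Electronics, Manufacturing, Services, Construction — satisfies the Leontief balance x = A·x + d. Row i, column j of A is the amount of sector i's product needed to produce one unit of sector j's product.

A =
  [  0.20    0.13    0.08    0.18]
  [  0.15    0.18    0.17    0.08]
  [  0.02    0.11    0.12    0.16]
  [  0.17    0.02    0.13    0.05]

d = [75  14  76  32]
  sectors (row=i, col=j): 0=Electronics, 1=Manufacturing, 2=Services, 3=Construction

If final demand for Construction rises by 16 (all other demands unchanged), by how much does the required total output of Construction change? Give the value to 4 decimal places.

18.3612

Form M = I − A:
  [  0.80   -0.13   -0.08   -0.18]
  [ -0.15    0.82   -0.17   -0.08]
  [ -0.02   -0.11    0.88   -0.16]
  [ -0.17   -0.02   -0.13    0.95]
Leontief inverse L = M⁻¹:
  [  1.3709    0.2547    0.2209    0.3184]
  [  0.3013    1.3148    0.3140    0.2207]
  [  0.1175    0.1881    1.2194    0.2435]
  [  0.2677    0.0990    0.2130    1.1476]
Total output x = L · d:
  x_0 = 1.3709·75 + 0.2547·14 + 0.2209·76 + 0.3184·32 = 133.3637
  x_1 = 0.3013·75 + 1.3148·14 + 0.3140·76 + 0.2207·32 = 71.9258
  x_2 = 0.1175·75 + 0.1881·14 + 1.2194·76 + 0.2435·32 = 111.9085
  x_3 = 0.2677·75 + 0.0990·14 + 0.2130·76 + 1.1476·32 = 74.3773
Δx_3 = L[3,3] · Δd_3 = 1.1476 · 16 = 18.3612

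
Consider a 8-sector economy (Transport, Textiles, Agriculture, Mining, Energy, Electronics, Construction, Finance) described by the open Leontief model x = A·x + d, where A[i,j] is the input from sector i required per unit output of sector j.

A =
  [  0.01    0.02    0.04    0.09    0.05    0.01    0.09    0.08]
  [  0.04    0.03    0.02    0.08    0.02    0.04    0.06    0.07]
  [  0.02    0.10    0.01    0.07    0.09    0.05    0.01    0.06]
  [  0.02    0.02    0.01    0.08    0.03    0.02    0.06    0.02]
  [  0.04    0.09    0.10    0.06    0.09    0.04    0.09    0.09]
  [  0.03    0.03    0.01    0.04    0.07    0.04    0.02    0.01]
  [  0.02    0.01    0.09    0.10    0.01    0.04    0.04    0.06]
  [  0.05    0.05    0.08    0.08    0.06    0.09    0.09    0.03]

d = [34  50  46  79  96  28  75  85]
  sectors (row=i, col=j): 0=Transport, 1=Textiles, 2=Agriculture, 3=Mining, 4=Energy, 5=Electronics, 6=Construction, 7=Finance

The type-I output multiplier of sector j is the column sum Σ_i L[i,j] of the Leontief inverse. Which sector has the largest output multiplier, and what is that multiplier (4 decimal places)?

Form M = I − A:
  [  0.99   -0.02   -0.04   -0.09   -0.05   -0.01   -0.09   -0.08]
  [ -0.04    0.97   -0.02   -0.08   -0.02   -0.04   -0.06   -0.07]
  [ -0.02   -0.10    0.99   -0.07   -0.09   -0.05   -0.01   -0.06]
  [ -0.02   -0.02   -0.01    0.92   -0.03   -0.02   -0.06   -0.02]
  [ -0.04   -0.09   -0.10   -0.06    0.91   -0.04   -0.09   -0.09]
  [ -0.03   -0.03   -0.01   -0.04   -0.07    0.96   -0.02   -0.01]
  [ -0.02   -0.01   -0.09   -0.10   -0.01   -0.04    0.96   -0.06]
  [ -0.05   -0.05   -0.08   -0.08   -0.06   -0.09   -0.09    0.97]
Leontief inverse L = M⁻¹:
  [  1.0290    0.0475    0.0732    0.1409    0.0812    0.0386    0.1279    0.1116]
  [  0.0566    1.0518    0.0466    0.1251    0.0473    0.0644    0.0942    0.0969]
  [  0.0421    0.1302    1.0416    0.1203    0.1251    0.0790    0.0528    0.0955]
  [  0.0312    0.0351    0.0293    1.1126    0.0484    0.0358    0.0840    0.0399]
  [  0.0703    0.1371    0.1483    0.1368    1.1425    0.0842    0.1476    0.1437]
  [  0.0423    0.0488    0.0302    0.0704    0.0926    1.0560    0.0455    0.0326]
  [  0.0363    0.0367    0.1128    0.1448    0.0412    0.0652    1.0709    0.0863]
  [  0.0736    0.0867    0.1169    0.1438    0.1040    0.1240    0.1354    1.0728]
Total output x = L · d:
  x_0 = 1.0290·34 + 0.0475·50 + 0.0732·46 + 0.1409·79 + 0.0812·96 + 0.0386·28 + 0.1279·75 + 0.1116·85 = 79.8117
  x_1 = 0.0566·34 + 1.0518·50 + 0.0466·46 + 0.1251·79 + 0.0473·96 + 0.0644·28 + 0.0942·75 + 0.0969·85 = 88.2014
  x_2 = 0.0421·34 + 0.1302·50 + 1.0416·46 + 0.1203·79 + 0.1251·96 + 0.0790·28 + 0.0528·75 + 0.0955·85 = 91.6563
  x_3 = 0.0312·34 + 0.0351·50 + 0.0293·46 + 1.1126·79 + 0.0484·96 + 0.0358·28 + 0.0840·75 + 0.0399·85 = 107.3999
  x_4 = 0.0703·34 + 0.1371·50 + 0.1483·46 + 0.1368·79 + 1.1425·96 + 0.0842·28 + 0.1476·75 + 0.1437·85 = 162.1932
  x_5 = 0.0423·34 + 0.0488·50 + 0.0302·46 + 0.0704·79 + 0.0926·96 + 1.0560·28 + 0.0455·75 + 0.0326·85 = 55.4719
  x_6 = 0.0363·34 + 0.0367·50 + 0.1128·46 + 0.1448·79 + 0.0412·96 + 0.0652·28 + 1.0709·75 + 0.0863·85 = 113.1366
  x_7 = 0.0736·34 + 0.0867·50 + 0.1169·46 + 0.1438·79 + 0.1040·96 + 0.1240·28 + 0.1354·75 + 1.0728·85 = 138.3830
Output multipliers (column sums of L):
  Transport: 1.3815
  Textiles: 1.5740
  Agriculture: 1.5990
  Mining: 1.9948
  Energy: 1.6824
  Electronics: 1.5473
  Construction: 1.7583
  Finance: 1.6793

Mining (1.9948)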